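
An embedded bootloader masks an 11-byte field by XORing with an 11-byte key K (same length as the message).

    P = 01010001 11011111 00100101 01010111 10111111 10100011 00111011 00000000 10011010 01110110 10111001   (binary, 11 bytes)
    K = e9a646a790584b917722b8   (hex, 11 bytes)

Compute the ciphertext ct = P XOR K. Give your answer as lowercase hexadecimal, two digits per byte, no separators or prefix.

b87963f02ffb7091ed5401

byte 0: 51 ^ e9 = b8
byte 1: df ^ a6 = 79
byte 2: 25 ^ 46 = 63
byte 3: 57 ^ a7 = f0
byte 4: bf ^ 90 = 2f
byte 5: a3 ^ 58 = fb
byte 6: 3b ^ 4b = 70
byte 7: 00 ^ 91 = 91
byte 8: 9a ^ 77 = ed
byte 9: 76 ^ 22 = 54
byte 10: b9 ^ b8 = 01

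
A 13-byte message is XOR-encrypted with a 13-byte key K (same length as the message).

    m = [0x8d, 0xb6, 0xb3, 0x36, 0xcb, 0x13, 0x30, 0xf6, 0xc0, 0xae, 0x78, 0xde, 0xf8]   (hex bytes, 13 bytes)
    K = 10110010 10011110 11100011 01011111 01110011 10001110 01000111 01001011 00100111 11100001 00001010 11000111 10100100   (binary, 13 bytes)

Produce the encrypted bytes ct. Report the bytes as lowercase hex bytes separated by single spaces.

8d ⊕ b2 = 3f
b6 ⊕ 9e = 28
b3 ⊕ e3 = 50
36 ⊕ 5f = 69
cb ⊕ 73 = b8
13 ⊕ 8e = 9d
30 ⊕ 47 = 77
f6 ⊕ 4b = bd
c0 ⊕ 27 = e7
ae ⊕ e1 = 4f
78 ⊕ 0a = 72
de ⊕ c7 = 19
f8 ⊕ a4 = 5c

3f 28 50 69 b8 9d 77 bd e7 4f 72 19 5c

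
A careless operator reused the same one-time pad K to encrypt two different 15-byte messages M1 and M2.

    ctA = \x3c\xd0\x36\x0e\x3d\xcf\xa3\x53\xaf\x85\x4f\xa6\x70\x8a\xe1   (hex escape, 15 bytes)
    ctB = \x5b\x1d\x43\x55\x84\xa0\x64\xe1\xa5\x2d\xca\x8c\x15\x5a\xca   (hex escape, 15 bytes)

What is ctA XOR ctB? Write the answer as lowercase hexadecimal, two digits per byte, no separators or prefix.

ctA ⊕ ctB = (M1 ⊕ K) ⊕ (M2 ⊕ K) = M1 ⊕ M2 — the shared key cancels under XOR.
3c ^ 5b = 67
d0 ^ 1d = cd
36 ^ 43 = 75
0e ^ 55 = 5b
3d ^ 84 = b9
cf ^ a0 = 6f
a3 ^ 64 = c7
53 ^ e1 = b2
af ^ a5 = 0a
85 ^ 2d = a8
4f ^ ca = 85
a6 ^ 8c = 2a
70 ^ 15 = 65
8a ^ 5a = d0
e1 ^ ca = 2b

67cd755bb96fc7b20aa8852a65d02b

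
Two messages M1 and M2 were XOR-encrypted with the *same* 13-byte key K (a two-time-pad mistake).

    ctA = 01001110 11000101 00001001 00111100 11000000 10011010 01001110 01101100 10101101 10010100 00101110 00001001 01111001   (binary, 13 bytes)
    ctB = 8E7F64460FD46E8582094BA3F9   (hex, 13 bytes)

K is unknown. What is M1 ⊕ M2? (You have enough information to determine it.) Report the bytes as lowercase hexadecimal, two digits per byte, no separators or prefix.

c0ba6d7acf4e20e92f9d65aa80

ctA ⊕ ctB = (M1 ⊕ K) ⊕ (M2 ⊕ K) = M1 ⊕ M2 — the shared key cancels under XOR.
 78 xor 142 = 192
197 xor 127 = 186
  9 xor 100 = 109
 60 xor  70 = 122
192 xor  15 = 207
154 xor 212 =  78
 78 xor 110 =  32
108 xor 133 = 233
173 xor 130 =  47
148 xor   9 = 157
 46 xor  75 = 101
  9 xor 163 = 170
121 xor 249 = 128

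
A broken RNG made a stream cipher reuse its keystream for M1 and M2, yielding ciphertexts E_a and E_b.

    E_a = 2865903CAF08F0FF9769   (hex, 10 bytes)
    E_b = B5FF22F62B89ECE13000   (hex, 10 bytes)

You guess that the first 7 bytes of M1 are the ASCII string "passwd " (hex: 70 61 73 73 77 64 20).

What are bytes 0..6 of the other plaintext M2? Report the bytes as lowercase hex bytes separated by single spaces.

ed fb c1 b9 f3 e5 3c

First, E_a ⊕ E_b = (M1 ⊕ K) ⊕ (M2 ⊕ K) = M1 ⊕ M2, so the key drops out. Then M2 = (M1 ⊕ M2) ⊕ M1 over the first 7 bytes.
byte 0: (28 XOR b5) XOR 70 = 9d XOR 70 = ed
byte 1: (65 XOR ff) XOR 61 = 9a XOR 61 = fb
byte 2: (90 XOR 22) XOR 73 = b2 XOR 73 = c1
byte 3: (3c XOR f6) XOR 73 = ca XOR 73 = b9
byte 4: (af XOR 2b) XOR 77 = 84 XOR 77 = f3
byte 5: (08 XOR 89) XOR 64 = 81 XOR 64 = e5
byte 6: (f0 XOR ec) XOR 20 = 1c XOR 20 = 3c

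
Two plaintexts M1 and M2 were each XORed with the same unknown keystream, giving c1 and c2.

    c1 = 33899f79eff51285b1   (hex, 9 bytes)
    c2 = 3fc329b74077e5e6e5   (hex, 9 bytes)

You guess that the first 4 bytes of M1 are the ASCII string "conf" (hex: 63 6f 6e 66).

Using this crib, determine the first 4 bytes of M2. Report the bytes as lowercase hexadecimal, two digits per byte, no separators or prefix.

6f25d8a8

First, c1 ⊕ c2 = (M1 ⊕ K) ⊕ (M2 ⊕ K) = M1 ⊕ M2, so the key drops out. Then M2 = (M1 ⊕ M2) ⊕ M1 over the first 4 bytes.
byte 0: (33 XOR 3f) XOR 63 = 0c XOR 63 = 6f
byte 1: (89 XOR c3) XOR 6f = 4a XOR 6f = 25
byte 2: (9f XOR 29) XOR 6e = b6 XOR 6e = d8
byte 3: (79 XOR b7) XOR 66 = ce XOR 66 = a8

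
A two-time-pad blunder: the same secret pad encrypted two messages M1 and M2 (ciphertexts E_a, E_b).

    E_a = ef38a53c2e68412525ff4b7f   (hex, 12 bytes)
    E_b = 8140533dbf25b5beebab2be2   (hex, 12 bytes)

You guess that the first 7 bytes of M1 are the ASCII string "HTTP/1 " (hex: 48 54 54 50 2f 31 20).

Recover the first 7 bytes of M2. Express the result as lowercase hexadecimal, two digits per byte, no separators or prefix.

262ca251be7cd4

First, E_a ⊕ E_b = (M1 ⊕ K) ⊕ (M2 ⊕ K) = M1 ⊕ M2, so the key drops out. Then M2 = (M1 ⊕ M2) ⊕ M1 over the first 7 bytes.
byte 0: (ef XOR 81) XOR 48 = 6e XOR 48 = 26
byte 1: (38 XOR 40) XOR 54 = 78 XOR 54 = 2c
byte 2: (a5 XOR 53) XOR 54 = f6 XOR 54 = a2
byte 3: (3c XOR 3d) XOR 50 = 01 XOR 50 = 51
byte 4: (2e XOR bf) XOR 2f = 91 XOR 2f = be
byte 5: (68 XOR 25) XOR 31 = 4d XOR 31 = 7c
byte 6: (41 XOR b5) XOR 20 = f4 XOR 20 = d4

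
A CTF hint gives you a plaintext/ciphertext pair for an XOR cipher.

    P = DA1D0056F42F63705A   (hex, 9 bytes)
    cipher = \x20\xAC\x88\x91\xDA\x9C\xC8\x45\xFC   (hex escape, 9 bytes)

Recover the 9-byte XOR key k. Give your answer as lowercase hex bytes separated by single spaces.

Since cipher = P ⊕ k, XORing both sides with P gives k = P ⊕ cipher.
218 xor  32 = 250
 29 xor 172 = 177
  0 xor 136 = 136
 86 xor 145 = 199
244 xor 218 =  46
 47 xor 156 = 179
 99 xor 200 = 171
112 xor  69 =  53
 90 xor 252 = 166

fa b1 88 c7 2e b3 ab 35 a6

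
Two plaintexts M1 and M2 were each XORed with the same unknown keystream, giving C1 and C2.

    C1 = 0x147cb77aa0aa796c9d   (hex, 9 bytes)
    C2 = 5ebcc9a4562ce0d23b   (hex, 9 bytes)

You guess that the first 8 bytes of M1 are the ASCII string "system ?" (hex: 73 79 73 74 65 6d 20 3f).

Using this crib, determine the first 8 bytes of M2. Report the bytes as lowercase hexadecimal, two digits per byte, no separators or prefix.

First, C1 ⊕ C2 = (M1 ⊕ K) ⊕ (M2 ⊕ K) = M1 ⊕ M2, so the key drops out. Then M2 = (M1 ⊕ M2) ⊕ M1 over the first 8 bytes.
byte 0: (14 ^ 5e) ^ 73 = 4a ^ 73 = 39
byte 1: (7c ^ bc) ^ 79 = c0 ^ 79 = b9
byte 2: (b7 ^ c9) ^ 73 = 7e ^ 73 = 0d
byte 3: (7a ^ a4) ^ 74 = de ^ 74 = aa
byte 4: (a0 ^ 56) ^ 65 = f6 ^ 65 = 93
byte 5: (aa ^ 2c) ^ 6d = 86 ^ 6d = eb
byte 6: (79 ^ e0) ^ 20 = 99 ^ 20 = b9
byte 7: (6c ^ d2) ^ 3f = be ^ 3f = 81

39b90daa93ebb981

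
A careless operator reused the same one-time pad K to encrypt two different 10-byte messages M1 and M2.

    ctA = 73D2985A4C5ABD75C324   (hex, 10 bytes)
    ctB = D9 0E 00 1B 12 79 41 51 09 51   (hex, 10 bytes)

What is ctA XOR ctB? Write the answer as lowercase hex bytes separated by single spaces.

aa dc 98 41 5e 23 fc 24 ca 75

ctA ⊕ ctB = (M1 ⊕ K) ⊕ (M2 ⊕ K) = M1 ⊕ M2 — the shared key cancels under XOR.
73 XOR d9 = aa
d2 XOR 0e = dc
98 XOR 00 = 98
5a XOR 1b = 41
4c XOR 12 = 5e
5a XOR 79 = 23
bd XOR 41 = fc
75 XOR 51 = 24
c3 XOR 09 = ca
24 XOR 51 = 75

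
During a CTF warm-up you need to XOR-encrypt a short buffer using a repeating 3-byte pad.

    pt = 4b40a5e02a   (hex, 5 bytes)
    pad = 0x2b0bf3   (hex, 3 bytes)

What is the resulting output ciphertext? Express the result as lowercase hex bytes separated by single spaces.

60 4b 56 cb 21

The 3-byte key repeats, so the effective keystream is 2b 0b f3 2b 0b.
byte 0: 4b ⊕ 2b = 60
byte 1: 40 ⊕ 0b = 4b
byte 2: a5 ⊕ f3 = 56
byte 3: e0 ⊕ 2b = cb
byte 4: 2a ⊕ 0b = 21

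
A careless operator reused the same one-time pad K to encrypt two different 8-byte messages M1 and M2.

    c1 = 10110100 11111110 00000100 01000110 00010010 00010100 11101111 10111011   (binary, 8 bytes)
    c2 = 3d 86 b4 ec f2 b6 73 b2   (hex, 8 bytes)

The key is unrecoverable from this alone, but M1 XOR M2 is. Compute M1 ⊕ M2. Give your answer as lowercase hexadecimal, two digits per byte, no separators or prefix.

c1 ⊕ c2 = (M1 ⊕ K) ⊕ (M2 ⊕ K) = M1 ⊕ M2 — the shared key cancels under XOR.
byte 0: b4 ^ 3d = 89
byte 1: fe ^ 86 = 78
byte 2: 04 ^ b4 = b0
byte 3: 46 ^ ec = aa
byte 4: 12 ^ f2 = e0
byte 5: 14 ^ b6 = a2
byte 6: ef ^ 73 = 9c
byte 7: bb ^ b2 = 09

8978b0aae0a29c09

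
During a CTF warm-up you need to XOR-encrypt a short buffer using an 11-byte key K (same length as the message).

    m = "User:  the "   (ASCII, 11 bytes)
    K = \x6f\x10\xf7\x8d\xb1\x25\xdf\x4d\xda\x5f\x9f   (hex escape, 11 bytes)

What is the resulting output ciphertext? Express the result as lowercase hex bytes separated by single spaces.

3a 63 92 ff 8b 05 ff 39 b2 3a bf

XOR is its own inverse, so applying the key byte-wise gives the result directly.
byte 0: 55 XOR 6f = 3a
byte 1: 73 XOR 10 = 63
byte 2: 65 XOR f7 = 92
byte 3: 72 XOR 8d = ff
byte 4: 3a XOR b1 = 8b
byte 5: 20 XOR 25 = 05
byte 6: 20 XOR df = ff
byte 7: 74 XOR 4d = 39
byte 8: 68 XOR da = b2
byte 9: 65 XOR 5f = 3a
byte 10: 20 XOR 9f = bf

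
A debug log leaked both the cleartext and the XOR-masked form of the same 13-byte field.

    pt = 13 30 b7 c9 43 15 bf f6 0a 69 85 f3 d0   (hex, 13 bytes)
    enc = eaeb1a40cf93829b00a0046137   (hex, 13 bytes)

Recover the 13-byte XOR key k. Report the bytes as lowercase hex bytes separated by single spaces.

Since enc = pt ⊕ k, XORing both sides with pt gives k = pt ⊕ enc.
byte 0:  19 ⊕ 234 = 249
byte 1:  48 ⊕ 235 = 219
byte 2: 183 ⊕  26 = 173
byte 3: 201 ⊕  64 = 137
byte 4:  67 ⊕ 207 = 140
byte 5:  21 ⊕ 147 = 134
byte 6: 191 ⊕ 130 =  61
byte 7: 246 ⊕ 155 = 109
byte 8:  10 ⊕   0 =  10
byte 9: 105 ⊕ 160 = 201
byte 10: 133 ⊕   4 = 129
byte 11: 243 ⊕  97 = 146
byte 12: 208 ⊕  55 = 231

f9 db ad 89 8c 86 3d 6d 0a c9 81 92 e7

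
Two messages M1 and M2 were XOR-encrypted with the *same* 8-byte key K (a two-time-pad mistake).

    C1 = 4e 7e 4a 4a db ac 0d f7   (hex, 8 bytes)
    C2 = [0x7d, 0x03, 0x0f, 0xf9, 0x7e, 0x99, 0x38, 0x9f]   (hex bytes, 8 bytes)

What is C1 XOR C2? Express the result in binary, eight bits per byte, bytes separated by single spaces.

00110011 01111101 01000101 10110011 10100101 00110101 00110101 01101000

C1 ⊕ C2 = (M1 ⊕ K) ⊕ (M2 ⊕ K) = M1 ⊕ M2 — the shared key cancels under XOR.
4e xor 7d = 33
7e xor 03 = 7d
4a xor 0f = 45
4a xor f9 = b3
db xor 7e = a5
ac xor 99 = 35
0d xor 38 = 35
f7 xor 9f = 68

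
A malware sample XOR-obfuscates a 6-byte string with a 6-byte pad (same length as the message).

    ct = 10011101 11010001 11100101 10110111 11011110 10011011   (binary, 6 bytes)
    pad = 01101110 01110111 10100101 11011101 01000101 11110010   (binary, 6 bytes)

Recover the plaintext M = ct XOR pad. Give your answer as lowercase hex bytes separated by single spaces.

f3 a6 40 6a 9b 69

10011101 XOR 01101110 = 11110011
11010001 XOR 01110111 = 10100110
11100101 XOR 10100101 = 01000000
10110111 XOR 11011101 = 01101010
11011110 XOR 01000101 = 10011011
10011011 XOR 11110010 = 01101001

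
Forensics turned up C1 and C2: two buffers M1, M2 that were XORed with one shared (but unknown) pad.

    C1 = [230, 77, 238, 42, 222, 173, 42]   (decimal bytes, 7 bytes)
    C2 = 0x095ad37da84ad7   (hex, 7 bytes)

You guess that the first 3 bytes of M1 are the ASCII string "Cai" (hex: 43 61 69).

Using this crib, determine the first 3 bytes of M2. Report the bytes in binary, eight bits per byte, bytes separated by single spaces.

First, C1 ⊕ C2 = (M1 ⊕ K) ⊕ (M2 ⊕ K) = M1 ⊕ M2, so the key drops out. Then M2 = (M1 ⊕ M2) ⊕ M1 over the first 3 bytes.
byte 0: (e6 ⊕ 09) ⊕ 43 = ef ⊕ 43 = ac
byte 1: (4d ⊕ 5a) ⊕ 61 = 17 ⊕ 61 = 76
byte 2: (ee ⊕ d3) ⊕ 69 = 3d ⊕ 69 = 54

10101100 01110110 01010100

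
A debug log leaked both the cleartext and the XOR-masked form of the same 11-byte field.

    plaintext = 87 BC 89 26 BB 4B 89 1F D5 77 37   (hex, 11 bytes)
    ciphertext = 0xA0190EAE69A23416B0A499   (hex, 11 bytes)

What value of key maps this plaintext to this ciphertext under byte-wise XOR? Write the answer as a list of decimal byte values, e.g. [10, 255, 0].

[39, 165, 135, 136, 210, 233, 189, 9, 101, 211, 174]

Since ciphertext = plaintext ⊕ key, XORing both sides with plaintext gives key = plaintext ⊕ ciphertext.
87 ⊕ a0 = 27
bc ⊕ 19 = a5
89 ⊕ 0e = 87
26 ⊕ ae = 88
bb ⊕ 69 = d2
4b ⊕ a2 = e9
89 ⊕ 34 = bd
1f ⊕ 16 = 09
d5 ⊕ b0 = 65
77 ⊕ a4 = d3
37 ⊕ 99 = ae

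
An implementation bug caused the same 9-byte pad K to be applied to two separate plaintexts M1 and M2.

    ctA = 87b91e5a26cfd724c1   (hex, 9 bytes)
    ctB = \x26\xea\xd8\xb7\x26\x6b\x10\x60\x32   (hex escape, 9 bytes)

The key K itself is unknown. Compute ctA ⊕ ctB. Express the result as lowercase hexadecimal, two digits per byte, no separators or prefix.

ctA ⊕ ctB = (M1 ⊕ K) ⊕ (M2 ⊕ K) = M1 ⊕ M2 — the shared key cancels under XOR.
135 ^  38 = 161
185 ^ 234 =  83
 30 ^ 216 = 198
 90 ^ 183 = 237
 38 ^  38 =   0
207 ^ 107 = 164
215 ^  16 = 199
 36 ^  96 =  68
193 ^  50 = 243

a153c6ed00a4c744f3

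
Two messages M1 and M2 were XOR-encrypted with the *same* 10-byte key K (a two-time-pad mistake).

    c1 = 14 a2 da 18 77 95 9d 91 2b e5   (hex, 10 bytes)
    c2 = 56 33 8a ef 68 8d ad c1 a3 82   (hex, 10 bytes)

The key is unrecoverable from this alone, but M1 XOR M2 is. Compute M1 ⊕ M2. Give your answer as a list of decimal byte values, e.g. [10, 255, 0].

c1 ⊕ c2 = (M1 ⊕ K) ⊕ (M2 ⊕ K) = M1 ⊕ M2 — the shared key cancels under XOR.
14 xor 56 = 42
a2 xor 33 = 91
da xor 8a = 50
18 xor ef = f7
77 xor 68 = 1f
95 xor 8d = 18
9d xor ad = 30
91 xor c1 = 50
2b xor a3 = 88
e5 xor 82 = 67

[66, 145, 80, 247, 31, 24, 48, 80, 136, 103]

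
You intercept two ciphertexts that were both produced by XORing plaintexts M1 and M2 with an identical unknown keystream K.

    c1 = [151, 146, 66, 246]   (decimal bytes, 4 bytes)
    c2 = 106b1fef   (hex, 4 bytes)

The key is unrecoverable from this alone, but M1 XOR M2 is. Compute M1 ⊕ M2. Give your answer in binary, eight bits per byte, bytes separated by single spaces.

c1 ⊕ c2 = (M1 ⊕ K) ⊕ (M2 ⊕ K) = M1 ⊕ M2 — the shared key cancels under XOR.
10010111 ⊕ 00010000 = 10000111
10010010 ⊕ 01101011 = 11111001
01000010 ⊕ 00011111 = 01011101
11110110 ⊕ 11101111 = 00011001

10000111 11111001 01011101 00011001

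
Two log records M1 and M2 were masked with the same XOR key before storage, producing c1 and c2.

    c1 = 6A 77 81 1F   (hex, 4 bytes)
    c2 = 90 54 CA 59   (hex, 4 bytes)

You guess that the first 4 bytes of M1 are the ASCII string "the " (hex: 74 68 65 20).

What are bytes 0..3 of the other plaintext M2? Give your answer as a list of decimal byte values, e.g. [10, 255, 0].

[142, 75, 46, 102]

First, c1 ⊕ c2 = (M1 ⊕ K) ⊕ (M2 ⊕ K) = M1 ⊕ M2, so the key drops out. Then M2 = (M1 ⊕ M2) ⊕ M1 over the first 4 bytes.
byte 0: (6a XOR 90) XOR 74 = fa XOR 74 = 8e
byte 1: (77 XOR 54) XOR 68 = 23 XOR 68 = 4b
byte 2: (81 XOR ca) XOR 65 = 4b XOR 65 = 2e
byte 3: (1f XOR 59) XOR 20 = 46 XOR 20 = 66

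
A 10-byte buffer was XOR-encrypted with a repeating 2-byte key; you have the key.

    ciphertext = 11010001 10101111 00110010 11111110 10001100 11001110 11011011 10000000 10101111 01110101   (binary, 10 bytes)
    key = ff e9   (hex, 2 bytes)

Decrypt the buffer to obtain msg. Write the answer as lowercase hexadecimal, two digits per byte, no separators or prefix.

The 2-byte key repeats, so the effective keystream is ff e9 ff e9 ff e9 ff e9 ff e9.
byte 0: d1 XOR ff = 2e
byte 1: af XOR e9 = 46
byte 2: 32 XOR ff = cd
byte 3: fe XOR e9 = 17
byte 4: 8c XOR ff = 73
byte 5: ce XOR e9 = 27
byte 6: db XOR ff = 24
byte 7: 80 XOR e9 = 69
byte 8: af XOR ff = 50
byte 9: 75 XOR e9 = 9c

2e46cd1773272469509c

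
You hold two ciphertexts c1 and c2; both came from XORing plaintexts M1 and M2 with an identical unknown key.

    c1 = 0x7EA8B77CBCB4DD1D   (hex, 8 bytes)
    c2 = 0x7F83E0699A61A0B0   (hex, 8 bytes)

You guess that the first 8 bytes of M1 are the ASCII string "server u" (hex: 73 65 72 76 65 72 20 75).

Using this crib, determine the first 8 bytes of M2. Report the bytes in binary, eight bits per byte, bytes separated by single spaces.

01110010 01001110 00100101 01100011 01000011 10100111 01011101 11011000

First, c1 ⊕ c2 = (M1 ⊕ K) ⊕ (M2 ⊕ K) = M1 ⊕ M2, so the key drops out. Then M2 = (M1 ⊕ M2) ⊕ M1 over the first 8 bytes.
byte 0: (7e XOR 7f) XOR 73 = 01 XOR 73 = 72
byte 1: (a8 XOR 83) XOR 65 = 2b XOR 65 = 4e
byte 2: (b7 XOR e0) XOR 72 = 57 XOR 72 = 25
byte 3: (7c XOR 69) XOR 76 = 15 XOR 76 = 63
byte 4: (bc XOR 9a) XOR 65 = 26 XOR 65 = 43
byte 5: (b4 XOR 61) XOR 72 = d5 XOR 72 = a7
byte 6: (dd XOR a0) XOR 20 = 7d XOR 20 = 5d
byte 7: (1d XOR b0) XOR 75 = ad XOR 75 = d8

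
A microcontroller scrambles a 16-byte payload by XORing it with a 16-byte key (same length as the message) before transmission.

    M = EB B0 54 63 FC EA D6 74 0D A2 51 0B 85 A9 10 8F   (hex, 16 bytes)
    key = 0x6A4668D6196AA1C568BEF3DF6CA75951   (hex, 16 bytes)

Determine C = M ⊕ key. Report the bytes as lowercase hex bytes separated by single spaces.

eb ⊕ 6a = 81
b0 ⊕ 46 = f6
54 ⊕ 68 = 3c
63 ⊕ d6 = b5
fc ⊕ 19 = e5
ea ⊕ 6a = 80
d6 ⊕ a1 = 77
74 ⊕ c5 = b1
0d ⊕ 68 = 65
a2 ⊕ be = 1c
51 ⊕ f3 = a2
0b ⊕ df = d4
85 ⊕ 6c = e9
a9 ⊕ a7 = 0e
10 ⊕ 59 = 49
8f ⊕ 51 = de

81 f6 3c b5 e5 80 77 b1 65 1c a2 d4 e9 0e 49 de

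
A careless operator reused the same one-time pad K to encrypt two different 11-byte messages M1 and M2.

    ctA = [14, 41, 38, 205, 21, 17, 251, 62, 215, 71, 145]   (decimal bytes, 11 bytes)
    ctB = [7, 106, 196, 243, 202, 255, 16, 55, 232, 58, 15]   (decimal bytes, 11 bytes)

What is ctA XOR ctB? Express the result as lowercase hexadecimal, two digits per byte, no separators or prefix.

ctA ⊕ ctB = (M1 ⊕ K) ⊕ (M2 ⊕ K) = M1 ⊕ M2 — the shared key cancels under XOR.
byte 0:  14 ^   7 =   9
byte 1:  41 ^ 106 =  67
byte 2:  38 ^ 196 = 226
byte 3: 205 ^ 243 =  62
byte 4:  21 ^ 202 = 223
byte 5:  17 ^ 255 = 238
byte 6: 251 ^  16 = 235
byte 7:  62 ^  55 =   9
byte 8: 215 ^ 232 =  63
byte 9:  71 ^  58 = 125
byte 10: 145 ^  15 = 158

0943e23edfeeeb093f7d9e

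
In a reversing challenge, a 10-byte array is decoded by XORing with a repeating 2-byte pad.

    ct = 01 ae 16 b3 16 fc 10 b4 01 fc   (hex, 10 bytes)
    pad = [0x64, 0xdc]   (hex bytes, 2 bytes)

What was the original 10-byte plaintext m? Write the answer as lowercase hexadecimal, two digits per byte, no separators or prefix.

6572726f722074686520

The 2-byte key repeats, so the effective keystream is 64 dc 64 dc 64 dc 64 dc 64 dc.
byte 0: 00000001 XOR 01100100 = 01100101
byte 1: 10101110 XOR 11011100 = 01110010
byte 2: 00010110 XOR 01100100 = 01110010
byte 3: 10110011 XOR 11011100 = 01101111
byte 4: 00010110 XOR 01100100 = 01110010
byte 5: 11111100 XOR 11011100 = 00100000
byte 6: 00010000 XOR 01100100 = 01110100
byte 7: 10110100 XOR 11011100 = 01101000
byte 8: 00000001 XOR 01100100 = 01100101
byte 9: 11111100 XOR 11011100 = 00100000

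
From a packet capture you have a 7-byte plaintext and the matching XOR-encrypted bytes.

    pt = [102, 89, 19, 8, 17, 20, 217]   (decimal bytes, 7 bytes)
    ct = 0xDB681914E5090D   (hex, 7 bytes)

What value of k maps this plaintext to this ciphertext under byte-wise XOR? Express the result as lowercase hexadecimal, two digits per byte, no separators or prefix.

bd310a1cf41dd4

Since ct = pt ⊕ k, XORing both sides with pt gives k = pt ⊕ ct.
102 ^ 219 = 189
 89 ^ 104 =  49
 19 ^  25 =  10
  8 ^  20 =  28
 17 ^ 229 = 244
 20 ^   9 =  29
217 ^  13 = 212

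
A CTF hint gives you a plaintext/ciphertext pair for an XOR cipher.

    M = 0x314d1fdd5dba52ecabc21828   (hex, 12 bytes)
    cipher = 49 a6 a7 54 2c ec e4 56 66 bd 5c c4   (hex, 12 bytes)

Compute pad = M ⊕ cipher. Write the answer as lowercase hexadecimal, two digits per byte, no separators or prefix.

Since cipher = M ⊕ pad, XORing both sides with M gives pad = M ⊕ cipher.
31 XOR 49 = 78
4d XOR a6 = eb
1f XOR a7 = b8
dd XOR 54 = 89
5d XOR 2c = 71
ba XOR ec = 56
52 XOR e4 = b6
ec XOR 56 = ba
ab XOR 66 = cd
c2 XOR bd = 7f
18 XOR 5c = 44
28 XOR c4 = ec

78ebb8897156b6bacd7f44ec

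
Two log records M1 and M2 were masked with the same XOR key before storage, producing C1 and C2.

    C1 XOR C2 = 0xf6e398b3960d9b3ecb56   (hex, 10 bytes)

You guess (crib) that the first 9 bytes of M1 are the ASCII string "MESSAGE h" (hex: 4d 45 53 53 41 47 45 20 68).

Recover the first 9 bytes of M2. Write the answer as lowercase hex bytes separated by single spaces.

bb a6 cb e0 d7 4a de 1e a3

Since C1 ⊕ C2 = M1 ⊕ M2, XORing with the guessed M1 bytes yields the corresponding M2 bytes: M2 = (C1 ⊕ C2) ⊕ M1.
byte 0: 246 ⊕  77 = 187
byte 1: 227 ⊕  69 = 166
byte 2: 152 ⊕  83 = 203
byte 3: 179 ⊕  83 = 224
byte 4: 150 ⊕  65 = 215
byte 5:  13 ⊕  71 =  74
byte 6: 155 ⊕  69 = 222
byte 7:  62 ⊕  32 =  30
byte 8: 203 ⊕ 104 = 163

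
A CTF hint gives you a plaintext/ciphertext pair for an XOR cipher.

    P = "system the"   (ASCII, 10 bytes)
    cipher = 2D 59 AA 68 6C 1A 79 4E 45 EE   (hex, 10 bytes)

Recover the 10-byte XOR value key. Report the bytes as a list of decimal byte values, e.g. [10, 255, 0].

Since cipher = P ⊕ key, XORing both sides with P gives key = P ⊕ cipher.
73 ^ 2d = 5e
79 ^ 59 = 20
73 ^ aa = d9
74 ^ 68 = 1c
65 ^ 6c = 09
6d ^ 1a = 77
20 ^ 79 = 59
74 ^ 4e = 3a
68 ^ 45 = 2d
65 ^ ee = 8b

[94, 32, 217, 28, 9, 119, 89, 58, 45, 139]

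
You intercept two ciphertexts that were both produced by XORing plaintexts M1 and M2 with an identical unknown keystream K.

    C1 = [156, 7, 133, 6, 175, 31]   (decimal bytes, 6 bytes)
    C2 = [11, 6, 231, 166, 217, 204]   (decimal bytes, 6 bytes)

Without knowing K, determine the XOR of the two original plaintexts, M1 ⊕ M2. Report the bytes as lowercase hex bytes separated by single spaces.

97 01 62 a0 76 d3

C1 ⊕ C2 = (M1 ⊕ K) ⊕ (M2 ⊕ K) = M1 ⊕ M2 — the shared key cancels under XOR.
9c ⊕ 0b = 97
07 ⊕ 06 = 01
85 ⊕ e7 = 62
06 ⊕ a6 = a0
af ⊕ d9 = 76
1f ⊕ cc = d3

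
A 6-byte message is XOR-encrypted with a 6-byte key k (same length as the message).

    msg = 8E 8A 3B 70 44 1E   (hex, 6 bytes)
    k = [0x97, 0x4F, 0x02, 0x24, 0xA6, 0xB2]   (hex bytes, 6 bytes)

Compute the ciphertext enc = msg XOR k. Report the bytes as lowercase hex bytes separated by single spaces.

XOR is its own inverse, so applying the key byte-wise gives the result directly.
10001110 ⊕ 10010111 = 00011001
10001010 ⊕ 01001111 = 11000101
00111011 ⊕ 00000010 = 00111001
01110000 ⊕ 00100100 = 01010100
01000100 ⊕ 10100110 = 11100010
00011110 ⊕ 10110010 = 10101100

19 c5 39 54 e2 ac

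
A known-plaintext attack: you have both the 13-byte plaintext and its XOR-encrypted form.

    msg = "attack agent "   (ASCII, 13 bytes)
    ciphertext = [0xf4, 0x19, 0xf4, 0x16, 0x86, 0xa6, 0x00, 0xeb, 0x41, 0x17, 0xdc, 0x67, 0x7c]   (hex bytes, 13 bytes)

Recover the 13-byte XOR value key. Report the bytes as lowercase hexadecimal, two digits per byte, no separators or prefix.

Since ciphertext = msg ⊕ key, XORing both sides with msg gives key = msg ⊕ ciphertext.
61 xor f4 = 95
74 xor 19 = 6d
74 xor f4 = 80
61 xor 16 = 77
63 xor 86 = e5
6b xor a6 = cd
20 xor 00 = 20
61 xor eb = 8a
67 xor 41 = 26
65 xor 17 = 72
6e xor dc = b2
74 xor 67 = 13
20 xor 7c = 5c

956d8077e5cd208a2672b2135c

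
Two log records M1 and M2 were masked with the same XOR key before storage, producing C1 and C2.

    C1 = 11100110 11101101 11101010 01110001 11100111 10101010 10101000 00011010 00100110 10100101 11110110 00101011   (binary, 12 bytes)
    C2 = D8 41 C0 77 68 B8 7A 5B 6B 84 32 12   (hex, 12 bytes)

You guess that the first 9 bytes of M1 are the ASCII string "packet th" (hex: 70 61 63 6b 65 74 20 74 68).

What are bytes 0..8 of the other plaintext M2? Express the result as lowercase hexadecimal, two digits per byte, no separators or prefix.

4ecd496dea66f23525

First, C1 ⊕ C2 = (M1 ⊕ K) ⊕ (M2 ⊕ K) = M1 ⊕ M2, so the key drops out. Then M2 = (M1 ⊕ M2) ⊕ M1 over the first 9 bytes.
byte 0: (e6 XOR d8) XOR 70 = 3e XOR 70 = 4e
byte 1: (ed XOR 41) XOR 61 = ac XOR 61 = cd
byte 2: (ea XOR c0) XOR 63 = 2a XOR 63 = 49
byte 3: (71 XOR 77) XOR 6b = 06 XOR 6b = 6d
byte 4: (e7 XOR 68) XOR 65 = 8f XOR 65 = ea
byte 5: (aa XOR b8) XOR 74 = 12 XOR 74 = 66
byte 6: (a8 XOR 7a) XOR 20 = d2 XOR 20 = f2
byte 7: (1a XOR 5b) XOR 74 = 41 XOR 74 = 35
byte 8: (26 XOR 6b) XOR 68 = 4d XOR 68 = 25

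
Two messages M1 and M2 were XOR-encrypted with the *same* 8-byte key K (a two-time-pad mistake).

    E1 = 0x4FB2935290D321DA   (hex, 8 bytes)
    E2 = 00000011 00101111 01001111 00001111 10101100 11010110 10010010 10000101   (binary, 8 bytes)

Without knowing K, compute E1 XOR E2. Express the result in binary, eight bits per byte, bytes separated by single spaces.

E1 ⊕ E2 = (M1 ⊕ K) ⊕ (M2 ⊕ K) = M1 ⊕ M2 — the shared key cancels under XOR.
byte 0: 4f ^ 03 = 4c
byte 1: b2 ^ 2f = 9d
byte 2: 93 ^ 4f = dc
byte 3: 52 ^ 0f = 5d
byte 4: 90 ^ ac = 3c
byte 5: d3 ^ d6 = 05
byte 6: 21 ^ 92 = b3
byte 7: da ^ 85 = 5f

01001100 10011101 11011100 01011101 00111100 00000101 10110011 01011111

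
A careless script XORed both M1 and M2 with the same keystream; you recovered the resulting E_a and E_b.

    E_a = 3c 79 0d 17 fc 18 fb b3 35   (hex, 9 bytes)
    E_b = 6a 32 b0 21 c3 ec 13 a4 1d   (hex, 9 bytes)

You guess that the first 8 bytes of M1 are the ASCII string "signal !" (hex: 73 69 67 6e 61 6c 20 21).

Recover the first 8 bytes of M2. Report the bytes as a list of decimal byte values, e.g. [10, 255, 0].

First, E_a ⊕ E_b = (M1 ⊕ K) ⊕ (M2 ⊕ K) = M1 ⊕ M2, so the key drops out. Then M2 = (M1 ⊕ M2) ⊕ M1 over the first 8 bytes.
byte 0: (3c XOR 6a) XOR 73 = 56 XOR 73 = 25
byte 1: (79 XOR 32) XOR 69 = 4b XOR 69 = 22
byte 2: (0d XOR b0) XOR 67 = bd XOR 67 = da
byte 3: (17 XOR 21) XOR 6e = 36 XOR 6e = 58
byte 4: (fc XOR c3) XOR 61 = 3f XOR 61 = 5e
byte 5: (18 XOR ec) XOR 6c = f4 XOR 6c = 98
byte 6: (fb XOR 13) XOR 20 = e8 XOR 20 = c8
byte 7: (b3 XOR a4) XOR 21 = 17 XOR 21 = 36

[37, 34, 218, 88, 94, 152, 200, 54]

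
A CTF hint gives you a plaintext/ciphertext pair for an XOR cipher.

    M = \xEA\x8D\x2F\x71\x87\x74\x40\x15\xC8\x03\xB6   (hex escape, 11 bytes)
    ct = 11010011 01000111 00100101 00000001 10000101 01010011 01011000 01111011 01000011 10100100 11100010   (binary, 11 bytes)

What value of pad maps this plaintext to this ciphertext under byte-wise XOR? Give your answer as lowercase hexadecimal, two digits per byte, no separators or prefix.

39ca0a700227186e8ba754

Since ct = M ⊕ pad, XORing both sides with M gives pad = M ⊕ ct.
234 ^ 211 =  57
141 ^  71 = 202
 47 ^  37 =  10
113 ^   1 = 112
135 ^ 133 =   2
116 ^  83 =  39
 64 ^  88 =  24
 21 ^ 123 = 110
200 ^  67 = 139
  3 ^ 164 = 167
182 ^ 226 =  84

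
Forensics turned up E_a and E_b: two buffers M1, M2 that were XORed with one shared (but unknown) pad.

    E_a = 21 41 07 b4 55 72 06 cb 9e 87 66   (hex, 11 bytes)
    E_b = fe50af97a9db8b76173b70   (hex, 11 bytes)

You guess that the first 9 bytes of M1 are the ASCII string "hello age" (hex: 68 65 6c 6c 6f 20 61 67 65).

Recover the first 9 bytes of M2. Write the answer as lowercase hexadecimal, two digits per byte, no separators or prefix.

First, E_a ⊕ E_b = (M1 ⊕ K) ⊕ (M2 ⊕ K) = M1 ⊕ M2, so the key drops out. Then M2 = (M1 ⊕ M2) ⊕ M1 over the first 9 bytes.
byte 0: (21 ⊕ fe) ⊕ 68 = df ⊕ 68 = b7
byte 1: (41 ⊕ 50) ⊕ 65 = 11 ⊕ 65 = 74
byte 2: (07 ⊕ af) ⊕ 6c = a8 ⊕ 6c = c4
byte 3: (b4 ⊕ 97) ⊕ 6c = 23 ⊕ 6c = 4f
byte 4: (55 ⊕ a9) ⊕ 6f = fc ⊕ 6f = 93
byte 5: (72 ⊕ db) ⊕ 20 = a9 ⊕ 20 = 89
byte 6: (06 ⊕ 8b) ⊕ 61 = 8d ⊕ 61 = ec
byte 7: (cb ⊕ 76) ⊕ 67 = bd ⊕ 67 = da
byte 8: (9e ⊕ 17) ⊕ 65 = 89 ⊕ 65 = ec

b774c44f9389ecdaec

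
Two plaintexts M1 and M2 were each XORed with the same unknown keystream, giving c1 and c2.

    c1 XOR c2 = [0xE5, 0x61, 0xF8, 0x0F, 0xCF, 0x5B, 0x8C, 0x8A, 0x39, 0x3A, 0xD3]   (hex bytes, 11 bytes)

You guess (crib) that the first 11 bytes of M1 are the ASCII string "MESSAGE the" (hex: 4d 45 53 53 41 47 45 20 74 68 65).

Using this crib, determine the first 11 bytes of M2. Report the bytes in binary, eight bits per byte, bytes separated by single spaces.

Since c1 ⊕ c2 = M1 ⊕ M2, XORing with the guessed M1 bytes yields the corresponding M2 bytes: M2 = (c1 ⊕ c2) ⊕ M1.
e5 ⊕ 4d = a8
61 ⊕ 45 = 24
f8 ⊕ 53 = ab
0f ⊕ 53 = 5c
cf ⊕ 41 = 8e
5b ⊕ 47 = 1c
8c ⊕ 45 = c9
8a ⊕ 20 = aa
39 ⊕ 74 = 4d
3a ⊕ 68 = 52
d3 ⊕ 65 = b6

10101000 00100100 10101011 01011100 10001110 00011100 11001001 10101010 01001101 01010010 10110110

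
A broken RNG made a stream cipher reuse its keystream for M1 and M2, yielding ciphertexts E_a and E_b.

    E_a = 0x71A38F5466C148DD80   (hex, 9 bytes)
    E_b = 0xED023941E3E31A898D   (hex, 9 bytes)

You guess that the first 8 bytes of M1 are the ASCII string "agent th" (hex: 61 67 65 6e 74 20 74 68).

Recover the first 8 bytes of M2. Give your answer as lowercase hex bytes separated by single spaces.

First, E_a ⊕ E_b = (M1 ⊕ K) ⊕ (M2 ⊕ K) = M1 ⊕ M2, so the key drops out. Then M2 = (M1 ⊕ M2) ⊕ M1 over the first 8 bytes.
byte 0: (71 xor ed) xor 61 = 9c xor 61 = fd
byte 1: (a3 xor 02) xor 67 = a1 xor 67 = c6
byte 2: (8f xor 39) xor 65 = b6 xor 65 = d3
byte 3: (54 xor 41) xor 6e = 15 xor 6e = 7b
byte 4: (66 xor e3) xor 74 = 85 xor 74 = f1
byte 5: (c1 xor e3) xor 20 = 22 xor 20 = 02
byte 6: (48 xor 1a) xor 74 = 52 xor 74 = 26
byte 7: (dd xor 89) xor 68 = 54 xor 68 = 3c

fd c6 d3 7b f1 02 26 3c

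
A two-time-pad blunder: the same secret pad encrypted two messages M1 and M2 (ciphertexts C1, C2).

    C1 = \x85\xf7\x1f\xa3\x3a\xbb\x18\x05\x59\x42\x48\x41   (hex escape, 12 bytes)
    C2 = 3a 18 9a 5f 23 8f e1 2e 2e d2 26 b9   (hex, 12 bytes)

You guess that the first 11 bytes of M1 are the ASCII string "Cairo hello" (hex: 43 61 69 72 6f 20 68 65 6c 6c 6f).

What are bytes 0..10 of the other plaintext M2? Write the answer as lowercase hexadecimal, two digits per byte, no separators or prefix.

First, C1 ⊕ C2 = (M1 ⊕ K) ⊕ (M2 ⊕ K) = M1 ⊕ M2, so the key drops out. Then M2 = (M1 ⊕ M2) ⊕ M1 over the first 11 bytes.
byte 0: (85 xor 3a) xor 43 = bf xor 43 = fc
byte 1: (f7 xor 18) xor 61 = ef xor 61 = 8e
byte 2: (1f xor 9a) xor 69 = 85 xor 69 = ec
byte 3: (a3 xor 5f) xor 72 = fc xor 72 = 8e
byte 4: (3a xor 23) xor 6f = 19 xor 6f = 76
byte 5: (bb xor 8f) xor 20 = 34 xor 20 = 14
byte 6: (18 xor e1) xor 68 = f9 xor 68 = 91
byte 7: (05 xor 2e) xor 65 = 2b xor 65 = 4e
byte 8: (59 xor 2e) xor 6c = 77 xor 6c = 1b
byte 9: (42 xor d2) xor 6c = 90 xor 6c = fc
byte 10: (48 xor 26) xor 6f = 6e xor 6f = 01

fc8eec8e7614914e1bfc01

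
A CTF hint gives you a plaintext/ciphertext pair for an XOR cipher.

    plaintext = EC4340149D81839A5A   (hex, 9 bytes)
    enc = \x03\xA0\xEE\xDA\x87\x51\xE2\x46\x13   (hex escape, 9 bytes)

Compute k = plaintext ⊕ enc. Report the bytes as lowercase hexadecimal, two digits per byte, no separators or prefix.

Since enc = plaintext ⊕ k, XORing both sides with plaintext gives k = plaintext ⊕ enc.
byte 0: 11101100 xor 00000011 = 11101111
byte 1: 01000011 xor 10100000 = 11100011
byte 2: 01000000 xor 11101110 = 10101110
byte 3: 00010100 xor 11011010 = 11001110
byte 4: 10011101 xor 10000111 = 00011010
byte 5: 10000001 xor 01010001 = 11010000
byte 6: 10000011 xor 11100010 = 01100001
byte 7: 10011010 xor 01000110 = 11011100
byte 8: 01011010 xor 00010011 = 01001001

efe3aece1ad061dc49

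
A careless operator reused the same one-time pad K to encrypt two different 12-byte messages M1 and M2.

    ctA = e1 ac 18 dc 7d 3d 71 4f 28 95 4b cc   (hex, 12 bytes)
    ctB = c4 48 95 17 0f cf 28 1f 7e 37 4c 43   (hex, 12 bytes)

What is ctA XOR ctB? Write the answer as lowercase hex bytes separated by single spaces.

ctA ⊕ ctB = (M1 ⊕ K) ⊕ (M2 ⊕ K) = M1 ⊕ M2 — the shared key cancels under XOR.
e1 XOR c4 = 25
ac XOR 48 = e4
18 XOR 95 = 8d
dc XOR 17 = cb
7d XOR 0f = 72
3d XOR cf = f2
71 XOR 28 = 59
4f XOR 1f = 50
28 XOR 7e = 56
95 XOR 37 = a2
4b XOR 4c = 07
cc XOR 43 = 8f

25 e4 8d cb 72 f2 59 50 56 a2 07 8f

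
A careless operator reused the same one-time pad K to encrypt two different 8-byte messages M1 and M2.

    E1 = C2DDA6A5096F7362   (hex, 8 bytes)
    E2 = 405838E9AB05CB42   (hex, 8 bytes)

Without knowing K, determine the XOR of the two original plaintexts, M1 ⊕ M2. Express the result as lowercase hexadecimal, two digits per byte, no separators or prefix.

82859e4ca26ab820

E1 ⊕ E2 = (M1 ⊕ K) ⊕ (M2 ⊕ K) = M1 ⊕ M2 — the shared key cancels under XOR.
194 xor  64 = 130
221 xor  88 = 133
166 xor  56 = 158
165 xor 233 =  76
  9 xor 171 = 162
111 xor   5 = 106
115 xor 203 = 184
 98 xor  66 =  32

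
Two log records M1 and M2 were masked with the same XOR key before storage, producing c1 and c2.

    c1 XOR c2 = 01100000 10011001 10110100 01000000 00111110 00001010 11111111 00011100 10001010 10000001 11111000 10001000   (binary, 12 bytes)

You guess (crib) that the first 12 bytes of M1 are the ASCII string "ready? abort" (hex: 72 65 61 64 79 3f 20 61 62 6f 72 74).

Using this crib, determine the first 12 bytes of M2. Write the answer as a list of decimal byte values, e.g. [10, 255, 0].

[18, 252, 213, 36, 71, 53, 223, 125, 232, 238, 138, 252]

Since c1 ⊕ c2 = M1 ⊕ M2, XORing with the guessed M1 bytes yields the corresponding M2 bytes: M2 = (c1 ⊕ c2) ⊕ M1.
byte 0: 60 XOR 72 = 12
byte 1: 99 XOR 65 = fc
byte 2: b4 XOR 61 = d5
byte 3: 40 XOR 64 = 24
byte 4: 3e XOR 79 = 47
byte 5: 0a XOR 3f = 35
byte 6: ff XOR 20 = df
byte 7: 1c XOR 61 = 7d
byte 8: 8a XOR 62 = e8
byte 9: 81 XOR 6f = ee
byte 10: f8 XOR 72 = 8a
byte 11: 88 XOR 74 = fc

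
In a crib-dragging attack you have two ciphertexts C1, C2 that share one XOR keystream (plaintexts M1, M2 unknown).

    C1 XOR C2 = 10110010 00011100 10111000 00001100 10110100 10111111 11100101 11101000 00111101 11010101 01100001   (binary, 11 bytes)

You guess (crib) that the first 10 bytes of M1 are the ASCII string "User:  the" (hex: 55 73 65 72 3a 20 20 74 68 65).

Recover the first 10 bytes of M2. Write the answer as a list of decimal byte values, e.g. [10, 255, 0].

Since C1 ⊕ C2 = M1 ⊕ M2, XORing with the guessed M1 bytes yields the corresponding M2 bytes: M2 = (C1 ⊕ C2) ⊕ M1.
b2 XOR 55 = e7
1c XOR 73 = 6f
b8 XOR 65 = dd
0c XOR 72 = 7e
b4 XOR 3a = 8e
bf XOR 20 = 9f
e5 XOR 20 = c5
e8 XOR 74 = 9c
3d XOR 68 = 55
d5 XOR 65 = b0

[231, 111, 221, 126, 142, 159, 197, 156, 85, 176]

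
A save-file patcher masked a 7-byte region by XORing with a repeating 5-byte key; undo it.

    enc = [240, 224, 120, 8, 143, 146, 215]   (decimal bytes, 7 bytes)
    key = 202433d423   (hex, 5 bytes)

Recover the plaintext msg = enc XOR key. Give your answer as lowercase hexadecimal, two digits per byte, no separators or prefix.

d0c44bdcacb2f3

The 5-byte key repeats, so the effective keystream is 20 24 33 d4 23 20 24.
byte 0: 240 ^  32 = 208
byte 1: 224 ^  36 = 196
byte 2: 120 ^  51 =  75
byte 3:   8 ^ 212 = 220
byte 4: 143 ^  35 = 172
byte 5: 146 ^  32 = 178
byte 6: 215 ^  36 = 243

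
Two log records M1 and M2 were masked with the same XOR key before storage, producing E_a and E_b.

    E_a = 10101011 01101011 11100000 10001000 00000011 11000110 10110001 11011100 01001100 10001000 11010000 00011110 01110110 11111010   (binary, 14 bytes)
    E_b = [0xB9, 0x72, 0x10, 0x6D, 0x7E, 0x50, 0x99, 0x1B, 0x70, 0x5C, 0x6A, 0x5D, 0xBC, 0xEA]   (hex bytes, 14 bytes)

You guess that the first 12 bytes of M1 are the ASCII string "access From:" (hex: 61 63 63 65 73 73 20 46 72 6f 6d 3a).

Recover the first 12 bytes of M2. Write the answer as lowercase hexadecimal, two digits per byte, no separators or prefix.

737a93800ee508814ebbd779

First, E_a ⊕ E_b = (M1 ⊕ K) ⊕ (M2 ⊕ K) = M1 ⊕ M2, so the key drops out. Then M2 = (M1 ⊕ M2) ⊕ M1 over the first 12 bytes.
byte 0: (ab XOR b9) XOR 61 = 12 XOR 61 = 73
byte 1: (6b XOR 72) XOR 63 = 19 XOR 63 = 7a
byte 2: (e0 XOR 10) XOR 63 = f0 XOR 63 = 93
byte 3: (88 XOR 6d) XOR 65 = e5 XOR 65 = 80
byte 4: (03 XOR 7e) XOR 73 = 7d XOR 73 = 0e
byte 5: (c6 XOR 50) XOR 73 = 96 XOR 73 = e5
byte 6: (b1 XOR 99) XOR 20 = 28 XOR 20 = 08
byte 7: (dc XOR 1b) XOR 46 = c7 XOR 46 = 81
byte 8: (4c XOR 70) XOR 72 = 3c XOR 72 = 4e
byte 9: (88 XOR 5c) XOR 6f = d4 XOR 6f = bb
byte 10: (d0 XOR 6a) XOR 6d = ba XOR 6d = d7
byte 11: (1e XOR 5d) XOR 3a = 43 XOR 3a = 79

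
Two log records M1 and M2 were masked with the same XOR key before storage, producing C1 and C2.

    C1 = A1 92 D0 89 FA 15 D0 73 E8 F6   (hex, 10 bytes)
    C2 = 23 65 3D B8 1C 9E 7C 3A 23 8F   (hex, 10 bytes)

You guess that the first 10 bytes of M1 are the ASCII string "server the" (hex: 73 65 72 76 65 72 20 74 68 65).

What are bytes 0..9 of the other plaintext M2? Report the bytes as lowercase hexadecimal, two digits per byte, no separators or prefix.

First, C1 ⊕ C2 = (M1 ⊕ K) ⊕ (M2 ⊕ K) = M1 ⊕ M2, so the key drops out. Then M2 = (M1 ⊕ M2) ⊕ M1 over the first 10 bytes.
byte 0: (a1 ⊕ 23) ⊕ 73 = 82 ⊕ 73 = f1
byte 1: (92 ⊕ 65) ⊕ 65 = f7 ⊕ 65 = 92
byte 2: (d0 ⊕ 3d) ⊕ 72 = ed ⊕ 72 = 9f
byte 3: (89 ⊕ b8) ⊕ 76 = 31 ⊕ 76 = 47
byte 4: (fa ⊕ 1c) ⊕ 65 = e6 ⊕ 65 = 83
byte 5: (15 ⊕ 9e) ⊕ 72 = 8b ⊕ 72 = f9
byte 6: (d0 ⊕ 7c) ⊕ 20 = ac ⊕ 20 = 8c
byte 7: (73 ⊕ 3a) ⊕ 74 = 49 ⊕ 74 = 3d
byte 8: (e8 ⊕ 23) ⊕ 68 = cb ⊕ 68 = a3
byte 9: (f6 ⊕ 8f) ⊕ 65 = 79 ⊕ 65 = 1c

f1929f4783f98c3da31c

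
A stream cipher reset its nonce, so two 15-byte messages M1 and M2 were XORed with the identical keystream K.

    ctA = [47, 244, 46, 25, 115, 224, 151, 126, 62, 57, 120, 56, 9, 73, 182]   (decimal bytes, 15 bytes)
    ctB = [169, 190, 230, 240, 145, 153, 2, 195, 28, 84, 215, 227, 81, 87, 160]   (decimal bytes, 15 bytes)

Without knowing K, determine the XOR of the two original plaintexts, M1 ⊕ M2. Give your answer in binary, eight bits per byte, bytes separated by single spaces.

10000110 01001010 11001000 11101001 11100010 01111001 10010101 10111101 00100010 01101101 10101111 11011011 01011000 00011110 00010110

ctA ⊕ ctB = (M1 ⊕ K) ⊕ (M2 ⊕ K) = M1 ⊕ M2 — the shared key cancels under XOR.
00101111 ^ 10101001 = 10000110
11110100 ^ 10111110 = 01001010
00101110 ^ 11100110 = 11001000
00011001 ^ 11110000 = 11101001
01110011 ^ 10010001 = 11100010
11100000 ^ 10011001 = 01111001
10010111 ^ 00000010 = 10010101
01111110 ^ 11000011 = 10111101
00111110 ^ 00011100 = 00100010
00111001 ^ 01010100 = 01101101
01111000 ^ 11010111 = 10101111
00111000 ^ 11100011 = 11011011
00001001 ^ 01010001 = 01011000
01001001 ^ 01010111 = 00011110
10110110 ^ 10100000 = 00010110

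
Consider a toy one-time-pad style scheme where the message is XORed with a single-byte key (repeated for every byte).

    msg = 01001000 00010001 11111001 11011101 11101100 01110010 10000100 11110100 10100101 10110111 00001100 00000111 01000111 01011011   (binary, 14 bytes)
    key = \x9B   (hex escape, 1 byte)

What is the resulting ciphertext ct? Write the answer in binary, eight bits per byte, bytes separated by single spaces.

The 1-byte key repeats, so the effective keystream is 9b 9b 9b 9b 9b 9b 9b 9b 9b 9b 9b 9b 9b 9b.
byte 0:  72 ⊕ 155 = 211
byte 1:  17 ⊕ 155 = 138
byte 2: 249 ⊕ 155 =  98
byte 3: 221 ⊕ 155 =  70
byte 4: 236 ⊕ 155 = 119
byte 5: 114 ⊕ 155 = 233
byte 6: 132 ⊕ 155 =  31
byte 7: 244 ⊕ 155 = 111
byte 8: 165 ⊕ 155 =  62
byte 9: 183 ⊕ 155 =  44
byte 10:  12 ⊕ 155 = 151
byte 11:   7 ⊕ 155 = 156
byte 12:  71 ⊕ 155 = 220
byte 13:  91 ⊕ 155 = 192

11010011 10001010 01100010 01000110 01110111 11101001 00011111 01101111 00111110 00101100 10010111 10011100 11011100 11000000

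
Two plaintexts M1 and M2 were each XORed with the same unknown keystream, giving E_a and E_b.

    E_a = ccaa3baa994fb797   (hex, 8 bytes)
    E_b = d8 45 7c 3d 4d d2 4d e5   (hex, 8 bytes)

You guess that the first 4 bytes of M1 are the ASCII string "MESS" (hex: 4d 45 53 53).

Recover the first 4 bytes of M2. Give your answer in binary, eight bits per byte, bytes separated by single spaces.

First, E_a ⊕ E_b = (M1 ⊕ K) ⊕ (M2 ⊕ K) = M1 ⊕ M2, so the key drops out. Then M2 = (M1 ⊕ M2) ⊕ M1 over the first 4 bytes.
byte 0: (cc ⊕ d8) ⊕ 4d = 14 ⊕ 4d = 59
byte 1: (aa ⊕ 45) ⊕ 45 = ef ⊕ 45 = aa
byte 2: (3b ⊕ 7c) ⊕ 53 = 47 ⊕ 53 = 14
byte 3: (aa ⊕ 3d) ⊕ 53 = 97 ⊕ 53 = c4

01011001 10101010 00010100 11000100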